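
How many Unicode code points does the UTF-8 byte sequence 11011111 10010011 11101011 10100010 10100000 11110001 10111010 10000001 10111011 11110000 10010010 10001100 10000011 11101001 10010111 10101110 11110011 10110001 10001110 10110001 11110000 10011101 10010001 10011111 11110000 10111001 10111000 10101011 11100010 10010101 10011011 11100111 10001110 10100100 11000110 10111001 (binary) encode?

Byte at offset 0: 0xDF = 11011111 → 2-byte char (#1). Advance 2.
Byte at offset 2: 0xEB = 11101011 → 3-byte char (#2). Advance 3.
Byte at offset 5: 0xF1 = 11110001 → 4-byte char (#3). Advance 4.
Byte at offset 9: 0xF0 = 11110000 → 4-byte char (#4). Advance 4.
Byte at offset 13: 0xE9 = 11101001 → 3-byte char (#5). Advance 3.
Byte at offset 16: 0xF3 = 11110011 → 4-byte char (#6). Advance 4.
Byte at offset 20: 0xF0 = 11110000 → 4-byte char (#7). Advance 4.
Byte at offset 24: 0xF0 = 11110000 → 4-byte char (#8). Advance 4.
Byte at offset 28: 0xE2 = 11100010 → 3-byte char (#9). Advance 3.
Byte at offset 31: 0xE7 = 11100111 → 3-byte char (#10). Advance 3.
Byte at offset 34: 0xC6 = 11000110 → 2-byte char (#11). Advance 2.
Reached end at offset 36 after 11 code points.

11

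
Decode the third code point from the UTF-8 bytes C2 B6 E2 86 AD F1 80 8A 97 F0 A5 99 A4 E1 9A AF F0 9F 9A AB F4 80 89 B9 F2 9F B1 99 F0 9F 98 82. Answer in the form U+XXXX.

Offset 0: leading byte 0xC2 = 11000010 → 2-byte char #1 = C2 B6.
Offset 2: leading byte 0xE2 = 11100010 → 3-byte char #2 = E2 86 AD.
Offset 5: leading byte 0xF1 = 11110001 → 4-byte char #3 = F1 80 8A 97.
Leading byte 0xF1 = 11110001 matches 11110xxx → 4-byte sequence.
Byte 1: 0xF1 = 11110001, payload 001 (3 bits).
Byte 2: 0x80 = 10000000 (10xxxxxx ✓), payload 000000.
Byte 3: 0x8A = 10001010 (10xxxxxx ✓), payload 001010.
Byte 4: 0x97 = 10010111 (10xxxxxx ✓), payload 010111.
Concatenate: 001000000001010010111 = 0x40297 (21 bits → U+40297).

U+40297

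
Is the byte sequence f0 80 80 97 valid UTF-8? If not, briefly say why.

Leading byte 0xF0 = 11110000 → 4-byte form.
Continuation bytes all match 10xxxxxx. Payload decodes to 0x17.
But 0x17 < 0x10000, the minimum for a 4-byte sequence — this is an overlong encoding.

invalid (overlong encoding)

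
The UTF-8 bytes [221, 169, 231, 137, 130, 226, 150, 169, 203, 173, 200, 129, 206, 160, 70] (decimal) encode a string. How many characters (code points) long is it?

Byte at offset 0: 0xDD = 11011101 → 2-byte char (#1). Advance 2.
Byte at offset 2: 0xE7 = 11100111 → 3-byte char (#2). Advance 3.
Byte at offset 5: 0xE2 = 11100010 → 3-byte char (#3). Advance 3.
Byte at offset 8: 0xCB = 11001011 → 2-byte char (#4). Advance 2.
Byte at offset 10: 0xC8 = 11001000 → 2-byte char (#5). Advance 2.
Byte at offset 12: 0xCE = 11001110 → 2-byte char (#6). Advance 2.
Byte at offset 14: 0x46 = 01000110 → 1-byte char (#7). Advance 1.
Reached end at offset 15 after 7 code points.

7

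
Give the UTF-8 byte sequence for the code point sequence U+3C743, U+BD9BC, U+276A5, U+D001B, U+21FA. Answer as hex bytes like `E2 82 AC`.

F0 BC 9D 83 F2 BD A6 BC F0 A7 9A A5 F3 90 80 9B E2 87 BA

U+3C743: 4-byte form → F0 BC 9D 83.
U+BD9BC: 4-byte form → F2 BD A6 BC.
U+276A5: 4-byte form → F0 A7 9A A5.
U+D001B: 4-byte form → F3 90 80 9B.
U+21FA: 3-byte form → E2 87 BA.
Concatenated (19 bytes): F0 BC 9D 83 F2 BD A6 BC F0 A7 9A A5 F3 90 80 9B E2 87 BA.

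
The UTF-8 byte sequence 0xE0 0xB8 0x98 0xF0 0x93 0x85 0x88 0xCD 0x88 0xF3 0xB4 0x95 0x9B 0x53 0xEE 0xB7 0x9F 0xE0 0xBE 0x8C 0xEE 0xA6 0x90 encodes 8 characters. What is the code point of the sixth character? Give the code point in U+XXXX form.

U+EDDF

Offset 0: leading byte 0xE0 = 11100000 → 3-byte char #1 = E0 B8 98.
Offset 3: leading byte 0xF0 = 11110000 → 4-byte char #2 = F0 93 85 88.
Offset 7: leading byte 0xCD = 11001101 → 2-byte char #3 = CD 88.
Offset 9: leading byte 0xF3 = 11110011 → 4-byte char #4 = F3 B4 95 9B.
Offset 13: leading byte 0x53 = 01010011 → 1-byte char #5 = 53.
Offset 14: leading byte 0xEE = 11101110 → 3-byte char #6 = EE B7 9F.
Leading byte 0xEE = 11101110 matches 1110xxxx → 3-byte sequence.
Byte 1: 0xEE = 11101110, payload 1110 (4 bits).
Byte 2: 0xB7 = 10110111 (10xxxxxx ✓), payload 110111.
Byte 3: 0x9F = 10011111 (10xxxxxx ✓), payload 011111.
Concatenate: 1110110111011111 = 0xEDDF (16 bits → U+EDDF).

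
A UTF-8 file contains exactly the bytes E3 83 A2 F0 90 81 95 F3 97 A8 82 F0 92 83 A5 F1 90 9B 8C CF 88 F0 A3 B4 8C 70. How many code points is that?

Byte at offset 0: 0xE3 = 11100011 → 3-byte char (#1). Advance 3.
Byte at offset 3: 0xF0 = 11110000 → 4-byte char (#2). Advance 4.
Byte at offset 7: 0xF3 = 11110011 → 4-byte char (#3). Advance 4.
Byte at offset 11: 0xF0 = 11110000 → 4-byte char (#4). Advance 4.
Byte at offset 15: 0xF1 = 11110001 → 4-byte char (#5). Advance 4.
Byte at offset 19: 0xCF = 11001111 → 2-byte char (#6). Advance 2.
Byte at offset 21: 0xF0 = 11110000 → 4-byte char (#7). Advance 4.
Byte at offset 25: 0x70 = 01110000 → 1-byte char (#8). Advance 1.
Reached end at offset 26 after 8 code points.

8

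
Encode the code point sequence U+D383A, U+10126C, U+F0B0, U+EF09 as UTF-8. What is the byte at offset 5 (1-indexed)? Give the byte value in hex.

1-indexed offset 5 is 0-indexed offset 4.
U+D383A → 4-byte form F3 93 A0 BA at offsets 0–3.
U+10126C → 4-byte form F4 81 89 AC at offsets 4–7.
Offset 4 falls in char 2's range; it's byte 1 of F4 81 89 AC = 0xF4.

0xF4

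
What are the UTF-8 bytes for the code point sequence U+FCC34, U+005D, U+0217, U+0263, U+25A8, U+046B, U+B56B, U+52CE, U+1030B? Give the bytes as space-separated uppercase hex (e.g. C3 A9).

F3 BC B0 B4 5D C8 97 C9 A3 E2 96 A8 D1 AB EB 95 AB E5 8B 8E F0 90 8C 8B

U+FCC34: 4-byte form → F3 BC B0 B4.
U+005D: 1-byte form → 5D.
U+0217: 2-byte form → C8 97.
U+0263: 2-byte form → C9 A3.
U+25A8: 3-byte form → E2 96 A8.
U+046B: 2-byte form → D1 AB.
U+B56B: 3-byte form → EB 95 AB.
U+52CE: 3-byte form → E5 8B 8E.
U+1030B: 4-byte form → F0 90 8C 8B.
Concatenated (24 bytes): F3 BC B0 B4 5D C8 97 C9 A3 E2 96 A8 D1 AB EB 95 AB E5 8B 8E F0 90 8C 8B.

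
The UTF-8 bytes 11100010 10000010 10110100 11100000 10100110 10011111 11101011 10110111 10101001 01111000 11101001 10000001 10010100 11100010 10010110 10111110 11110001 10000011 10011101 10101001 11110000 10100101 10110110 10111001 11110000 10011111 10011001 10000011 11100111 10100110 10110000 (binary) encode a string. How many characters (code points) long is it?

10

Byte at offset 0: 0xE2 = 11100010 → 3-byte char (#1). Advance 3.
Byte at offset 3: 0xE0 = 11100000 → 3-byte char (#2). Advance 3.
Byte at offset 6: 0xEB = 11101011 → 3-byte char (#3). Advance 3.
Byte at offset 9: 0x78 = 01111000 → 1-byte char (#4). Advance 1.
Byte at offset 10: 0xE9 = 11101001 → 3-byte char (#5). Advance 3.
Byte at offset 13: 0xE2 = 11100010 → 3-byte char (#6). Advance 3.
Byte at offset 16: 0xF1 = 11110001 → 4-byte char (#7). Advance 4.
Byte at offset 20: 0xF0 = 11110000 → 4-byte char (#8). Advance 4.
Byte at offset 24: 0xF0 = 11110000 → 4-byte char (#9). Advance 4.
Byte at offset 28: 0xE7 = 11100111 → 3-byte char (#10). Advance 3.
Reached end at offset 31 after 10 code points.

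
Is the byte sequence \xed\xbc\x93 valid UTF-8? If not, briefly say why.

invalid (encodes a surrogate (U+D800–U+DFFF))

Structurally a 3-byte sequence; payload = 0xDF13.
But 0xDF13 is in U+D800–U+DFFF, the surrogate range. Surrogates are not Unicode scalar values and are forbidden in UTF-8.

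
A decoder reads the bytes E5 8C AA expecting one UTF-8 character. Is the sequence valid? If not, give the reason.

valid

Leading byte 0xE5 = 11100101 → 3-byte form.
Continuation bytes 0x8C=10001100, 0xAA=10101010 all match 10xxxxxx.
Decoded value 0x532A is ≥ 0x800 (shortest form) and not a surrogate.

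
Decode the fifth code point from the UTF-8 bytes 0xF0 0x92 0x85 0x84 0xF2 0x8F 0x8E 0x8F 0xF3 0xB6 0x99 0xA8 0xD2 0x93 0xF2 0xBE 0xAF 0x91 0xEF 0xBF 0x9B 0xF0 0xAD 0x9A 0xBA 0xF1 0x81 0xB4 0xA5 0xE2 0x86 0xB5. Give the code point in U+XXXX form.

Offset 0: leading byte 0xF0 = 11110000 → 4-byte char #1 = F0 92 85 84.
Offset 4: leading byte 0xF2 = 11110010 → 4-byte char #2 = F2 8F 8E 8F.
Offset 8: leading byte 0xF3 = 11110011 → 4-byte char #3 = F3 B6 99 A8.
Offset 12: leading byte 0xD2 = 11010010 → 2-byte char #4 = D2 93.
Offset 14: leading byte 0xF2 = 11110010 → 4-byte char #5 = F2 BE AF 91.
Leading byte 0xF2 = 11110010 matches 11110xxx → 4-byte sequence.
Byte 1: 0xF2 = 11110010, payload 010 (3 bits).
Byte 2: 0xBE = 10111110 (10xxxxxx ✓), payload 111110.
Byte 3: 0xAF = 10101111 (10xxxxxx ✓), payload 101111.
Byte 4: 0x91 = 10010001 (10xxxxxx ✓), payload 010001.
Concatenate: 010111110101111010001 = 0xBEBD1 (21 bits → U+BEBD1).

U+BEBD1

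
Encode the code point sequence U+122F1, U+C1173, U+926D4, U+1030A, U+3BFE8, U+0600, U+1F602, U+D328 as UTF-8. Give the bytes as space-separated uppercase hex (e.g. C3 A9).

U+122F1: 4-byte form → F0 92 8B B1.
U+C1173: 4-byte form → F3 81 85 B3.
U+926D4: 4-byte form → F2 92 9B 94.
U+1030A: 4-byte form → F0 90 8C 8A.
U+3BFE8: 4-byte form → F0 BB BF A8.
U+0600: 2-byte form → D8 80.
U+1F602: 4-byte form → F0 9F 98 82.
U+D328: 3-byte form → ED 8C A8.
Concatenated (29 bytes): F0 92 8B B1 F3 81 85 B3 F2 92 9B 94 F0 90 8C 8A F0 BB BF A8 D8 80 F0 9F 98 82 ED 8C A8.

F0 92 8B B1 F3 81 85 B3 F2 92 9B 94 F0 90 8C 8A F0 BB BF A8 D8 80 F0 9F 98 82 ED 8C A8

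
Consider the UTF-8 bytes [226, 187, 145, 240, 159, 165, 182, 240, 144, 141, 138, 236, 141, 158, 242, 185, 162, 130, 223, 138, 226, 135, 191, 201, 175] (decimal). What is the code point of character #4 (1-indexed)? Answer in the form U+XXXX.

Offset 0: leading byte 0xE2 = 11100010 → 3-byte char #1 = E2 BB 91.
Offset 3: leading byte 0xF0 = 11110000 → 4-byte char #2 = F0 9F A5 B6.
Offset 7: leading byte 0xF0 = 11110000 → 4-byte char #3 = F0 90 8D 8A.
Offset 11: leading byte 0xEC = 11101100 → 3-byte char #4 = EC 8D 9E.
Leading byte 0xEC = 11101100 matches 1110xxxx → 3-byte sequence.
Byte 1: 0xEC = 11101100, payload 1100 (4 bits).
Byte 2: 0x8D = 10001101 (10xxxxxx ✓), payload 001101.
Byte 3: 0x9E = 10011110 (10xxxxxx ✓), payload 011110.
Concatenate: 1100001101011110 = 0xC35E (16 bits → U+C35E).

U+C35E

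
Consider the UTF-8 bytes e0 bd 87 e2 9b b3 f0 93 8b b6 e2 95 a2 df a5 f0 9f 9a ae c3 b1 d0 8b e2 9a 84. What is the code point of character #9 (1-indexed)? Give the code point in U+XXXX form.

Offset 0: leading byte 0xE0 = 11100000 → 3-byte char #1 = E0 BD 87.
Offset 3: leading byte 0xE2 = 11100010 → 3-byte char #2 = E2 9B B3.
Offset 6: leading byte 0xF0 = 11110000 → 4-byte char #3 = F0 93 8B B6.
Offset 10: leading byte 0xE2 = 11100010 → 3-byte char #4 = E2 95 A2.
Offset 13: leading byte 0xDF = 11011111 → 2-byte char #5 = DF A5.
Offset 15: leading byte 0xF0 = 11110000 → 4-byte char #6 = F0 9F 9A AE.
Offset 19: leading byte 0xC3 = 11000011 → 2-byte char #7 = C3 B1.
Offset 21: leading byte 0xD0 = 11010000 → 2-byte char #8 = D0 8B.
Offset 23: leading byte 0xE2 = 11100010 → 3-byte char #9 = E2 9A 84.
Leading byte 0xE2 = 11100010 matches 1110xxxx → 3-byte sequence.
Byte 1: 0xE2 = 11100010, payload 0010 (4 bits).
Byte 2: 0x9A = 10011010 (10xxxxxx ✓), payload 011010.
Byte 3: 0x84 = 10000100 (10xxxxxx ✓), payload 000100.
Concatenate: 0010011010000100 = 0x2684 (16 bits → U+2684).

U+2684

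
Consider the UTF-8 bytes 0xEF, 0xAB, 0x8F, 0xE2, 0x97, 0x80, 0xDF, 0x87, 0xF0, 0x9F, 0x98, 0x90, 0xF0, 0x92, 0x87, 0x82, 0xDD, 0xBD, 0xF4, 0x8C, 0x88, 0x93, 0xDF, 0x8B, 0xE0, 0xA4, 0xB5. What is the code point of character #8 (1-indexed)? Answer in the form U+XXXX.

U+07CB

Offset 0: leading byte 0xEF = 11101111 → 3-byte char #1 = EF AB 8F.
Offset 3: leading byte 0xE2 = 11100010 → 3-byte char #2 = E2 97 80.
Offset 6: leading byte 0xDF = 11011111 → 2-byte char #3 = DF 87.
Offset 8: leading byte 0xF0 = 11110000 → 4-byte char #4 = F0 9F 98 90.
Offset 12: leading byte 0xF0 = 11110000 → 4-byte char #5 = F0 92 87 82.
Offset 16: leading byte 0xDD = 11011101 → 2-byte char #6 = DD BD.
Offset 18: leading byte 0xF4 = 11110100 → 4-byte char #7 = F4 8C 88 93.
Offset 22: leading byte 0xDF = 11011111 → 2-byte char #8 = DF 8B.
Leading byte 0xDF = 11011111 matches 110xxxxx → 2-byte sequence.
Byte 1: 0xDF = 11011111, payload 11111 (5 bits).
Byte 2: 0x8B = 10001011 (10xxxxxx ✓), payload 001011.
Concatenate: 11111001011 = 0x7CB (11 bits → U+07CB).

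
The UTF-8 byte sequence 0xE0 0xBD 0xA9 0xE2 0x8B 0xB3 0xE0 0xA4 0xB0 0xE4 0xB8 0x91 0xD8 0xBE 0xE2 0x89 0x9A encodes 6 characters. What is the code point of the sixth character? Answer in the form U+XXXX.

Offset 0: leading byte 0xE0 = 11100000 → 3-byte char #1 = E0 BD A9.
Offset 3: leading byte 0xE2 = 11100010 → 3-byte char #2 = E2 8B B3.
Offset 6: leading byte 0xE0 = 11100000 → 3-byte char #3 = E0 A4 B0.
Offset 9: leading byte 0xE4 = 11100100 → 3-byte char #4 = E4 B8 91.
Offset 12: leading byte 0xD8 = 11011000 → 2-byte char #5 = D8 BE.
Offset 14: leading byte 0xE2 = 11100010 → 3-byte char #6 = E2 89 9A.
Leading byte 0xE2 = 11100010 matches 1110xxxx → 3-byte sequence.
Byte 1: 0xE2 = 11100010, payload 0010 (4 bits).
Byte 2: 0x89 = 10001001 (10xxxxxx ✓), payload 001001.
Byte 3: 0x9A = 10011010 (10xxxxxx ✓), payload 011010.
Concatenate: 0010001001011010 = 0x225A (16 bits → U+225A).

U+225A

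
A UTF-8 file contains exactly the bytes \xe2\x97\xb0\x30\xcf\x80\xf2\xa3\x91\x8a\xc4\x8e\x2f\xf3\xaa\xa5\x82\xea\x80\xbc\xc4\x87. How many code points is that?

Byte at offset 0: 0xE2 = 11100010 → 3-byte char (#1). Advance 3.
Byte at offset 3: 0x30 = 00110000 → 1-byte char (#2). Advance 1.
Byte at offset 4: 0xCF = 11001111 → 2-byte char (#3). Advance 2.
Byte at offset 6: 0xF2 = 11110010 → 4-byte char (#4). Advance 4.
Byte at offset 10: 0xC4 = 11000100 → 2-byte char (#5). Advance 2.
Byte at offset 12: 0x2F = 00101111 → 1-byte char (#6). Advance 1.
Byte at offset 13: 0xF3 = 11110011 → 4-byte char (#7). Advance 4.
Byte at offset 17: 0xEA = 11101010 → 3-byte char (#8). Advance 3.
Byte at offset 20: 0xC4 = 11000100 → 2-byte char (#9). Advance 2.
Reached end at offset 22 after 9 code points.

9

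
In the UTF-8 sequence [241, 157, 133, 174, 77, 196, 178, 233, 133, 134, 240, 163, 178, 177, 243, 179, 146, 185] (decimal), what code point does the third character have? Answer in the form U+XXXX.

Offset 0: leading byte 0xF1 = 11110001 → 4-byte char #1 = F1 9D 85 AE.
Offset 4: leading byte 0x4D = 01001101 → 1-byte char #2 = 4D.
Offset 5: leading byte 0xC4 = 11000100 → 2-byte char #3 = C4 B2.
Leading byte 0xC4 = 11000100 matches 110xxxxx → 2-byte sequence.
Byte 1: 0xC4 = 11000100, payload 00100 (5 bits).
Byte 2: 0xB2 = 10110010 (10xxxxxx ✓), payload 110010.
Concatenate: 00100110010 = 0x132 (11 bits → U+0132).

U+0132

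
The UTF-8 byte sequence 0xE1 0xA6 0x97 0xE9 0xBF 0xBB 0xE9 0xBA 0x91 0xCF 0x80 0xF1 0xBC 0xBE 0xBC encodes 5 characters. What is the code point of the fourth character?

U+03C0

Offset 0: leading byte 0xE1 = 11100001 → 3-byte char #1 = E1 A6 97.
Offset 3: leading byte 0xE9 = 11101001 → 3-byte char #2 = E9 BF BB.
Offset 6: leading byte 0xE9 = 11101001 → 3-byte char #3 = E9 BA 91.
Offset 9: leading byte 0xCF = 11001111 → 2-byte char #4 = CF 80.
Leading byte 0xCF = 11001111 matches 110xxxxx → 2-byte sequence.
Byte 1: 0xCF = 11001111, payload 01111 (5 bits).
Byte 2: 0x80 = 10000000 (10xxxxxx ✓), payload 000000.
Concatenate: 01111000000 = 0x3C0 (11 bits → U+03C0).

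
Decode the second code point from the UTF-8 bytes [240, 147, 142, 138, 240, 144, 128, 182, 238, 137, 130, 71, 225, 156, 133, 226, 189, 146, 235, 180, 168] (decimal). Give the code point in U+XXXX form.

U+10036

Offset 0: leading byte 0xF0 = 11110000 → 4-byte char #1 = F0 93 8E 8A.
Offset 4: leading byte 0xF0 = 11110000 → 4-byte char #2 = F0 90 80 B6.
Leading byte 0xF0 = 11110000 matches 11110xxx → 4-byte sequence.
Byte 1: 0xF0 = 11110000, payload 000 (3 bits).
Byte 2: 0x90 = 10010000 (10xxxxxx ✓), payload 010000.
Byte 3: 0x80 = 10000000 (10xxxxxx ✓), payload 000000.
Byte 4: 0xB6 = 10110110 (10xxxxxx ✓), payload 110110.
Concatenate: 000010000000000110110 = 0x10036 (21 bits → U+10036).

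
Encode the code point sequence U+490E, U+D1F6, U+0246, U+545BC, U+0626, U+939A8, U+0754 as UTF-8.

E4 A4 8E ED 87 B6 C9 86 F1 94 96 BC D8 A6 F2 93 A6 A8 DD 94

U+490E: 3-byte form → E4 A4 8E.
U+D1F6: 3-byte form → ED 87 B6.
U+0246: 2-byte form → C9 86.
U+545BC: 4-byte form → F1 94 96 BC.
U+0626: 2-byte form → D8 A6.
U+939A8: 4-byte form → F2 93 A6 A8.
U+0754: 2-byte form → DD 94.
Concatenated (20 bytes): E4 A4 8E ED 87 B6 C9 86 F1 94 96 BC D8 A6 F2 93 A6 A8 DD 94.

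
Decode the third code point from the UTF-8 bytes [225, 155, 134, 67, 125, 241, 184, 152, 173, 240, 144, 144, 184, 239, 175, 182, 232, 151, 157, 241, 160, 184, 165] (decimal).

Offset 0: leading byte 0xE1 = 11100001 → 3-byte char #1 = E1 9B 86.
Offset 3: leading byte 0x43 = 01000011 → 1-byte char #2 = 43.
Offset 4: leading byte 0x7D = 01111101 → 1-byte char #3 = 7D.
Leading byte 0x7D = 01111101 matches 0xxxxxxx → 1-byte sequence.
Byte 1: 0x7D = 01111101, payload 1111101 (7 bits).
Concatenate: 1111101 = 0x7D (7 bits → U+007D).

U+007D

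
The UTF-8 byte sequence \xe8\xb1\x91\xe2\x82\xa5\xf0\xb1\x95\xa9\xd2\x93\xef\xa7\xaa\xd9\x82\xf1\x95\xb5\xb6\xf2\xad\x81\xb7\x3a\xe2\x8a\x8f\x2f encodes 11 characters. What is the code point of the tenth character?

Offset 0: leading byte 0xE8 = 11101000 → 3-byte char #1 = E8 B1 91.
Offset 3: leading byte 0xE2 = 11100010 → 3-byte char #2 = E2 82 A5.
Offset 6: leading byte 0xF0 = 11110000 → 4-byte char #3 = F0 B1 95 A9.
Offset 10: leading byte 0xD2 = 11010010 → 2-byte char #4 = D2 93.
Offset 12: leading byte 0xEF = 11101111 → 3-byte char #5 = EF A7 AA.
Offset 15: leading byte 0xD9 = 11011001 → 2-byte char #6 = D9 82.
Offset 17: leading byte 0xF1 = 11110001 → 4-byte char #7 = F1 95 B5 B6.
Offset 21: leading byte 0xF2 = 11110010 → 4-byte char #8 = F2 AD 81 B7.
Offset 25: leading byte 0x3A = 00111010 → 1-byte char #9 = 3A.
Offset 26: leading byte 0xE2 = 11100010 → 3-byte char #10 = E2 8A 8F.
Leading byte 0xE2 = 11100010 matches 1110xxxx → 3-byte sequence.
Byte 1: 0xE2 = 11100010, payload 0010 (4 bits).
Byte 2: 0x8A = 10001010 (10xxxxxx ✓), payload 001010.
Byte 3: 0x8F = 10001111 (10xxxxxx ✓), payload 001111.
Concatenate: 0010001010001111 = 0x228F (16 bits → U+228F).

U+228F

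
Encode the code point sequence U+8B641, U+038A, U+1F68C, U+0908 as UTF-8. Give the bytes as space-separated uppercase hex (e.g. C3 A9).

U+8B641: 4-byte form → F2 8B 99 81.
U+038A: 2-byte form → CE 8A.
U+1F68C: 4-byte form → F0 9F 9A 8C.
U+0908: 3-byte form → E0 A4 88.
Concatenated (13 bytes): F2 8B 99 81 CE 8A F0 9F 9A 8C E0 A4 88.

F2 8B 99 81 CE 8A F0 9F 9A 8C E0 A4 88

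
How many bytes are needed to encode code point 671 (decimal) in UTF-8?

U+029F = 0x29F. UTF-8 uses 1 byte below 0x80, 2 below 0x800, 3 below 0x10000, 4 up to 0x10FFFF. 0x29F is in U+0080–U+07FF → 2 bytes.

2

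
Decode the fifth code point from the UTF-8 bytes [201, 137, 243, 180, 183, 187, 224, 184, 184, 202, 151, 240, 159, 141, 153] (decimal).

U+1F359

Offset 0: leading byte 0xC9 = 11001001 → 2-byte char #1 = C9 89.
Offset 2: leading byte 0xF3 = 11110011 → 4-byte char #2 = F3 B4 B7 BB.
Offset 6: leading byte 0xE0 = 11100000 → 3-byte char #3 = E0 B8 B8.
Offset 9: leading byte 0xCA = 11001010 → 2-byte char #4 = CA 97.
Offset 11: leading byte 0xF0 = 11110000 → 4-byte char #5 = F0 9F 8D 99.
Leading byte 0xF0 = 11110000 matches 11110xxx → 4-byte sequence.
Byte 1: 0xF0 = 11110000, payload 000 (3 bits).
Byte 2: 0x9F = 10011111 (10xxxxxx ✓), payload 011111.
Byte 3: 0x8D = 10001101 (10xxxxxx ✓), payload 001101.
Byte 4: 0x99 = 10011001 (10xxxxxx ✓), payload 011001.
Concatenate: 000011111001101011001 = 0x1F359 (21 bits → U+1F359).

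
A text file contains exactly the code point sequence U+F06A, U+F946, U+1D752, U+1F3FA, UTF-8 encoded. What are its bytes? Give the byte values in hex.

EF 81 AA EF A5 86 F0 9D 9D 92 F0 9F 8F BA

U+F06A: 3-byte form → EF 81 AA.
U+F946: 3-byte form → EF A5 86.
U+1D752: 4-byte form → F0 9D 9D 92.
U+1F3FA: 4-byte form → F0 9F 8F BA.
Concatenated (14 bytes): EF 81 AA EF A5 86 F0 9D 9D 92 F0 9F 8F BA.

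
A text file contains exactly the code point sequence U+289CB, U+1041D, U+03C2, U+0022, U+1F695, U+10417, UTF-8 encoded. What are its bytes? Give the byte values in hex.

U+289CB: 4-byte form → F0 A8 A7 8B.
U+1041D: 4-byte form → F0 90 90 9D.
U+03C2: 2-byte form → CF 82.
U+0022: 1-byte form → 22.
U+1F695: 4-byte form → F0 9F 9A 95.
U+10417: 4-byte form → F0 90 90 97.
Concatenated (19 bytes): F0 A8 A7 8B F0 90 90 9D CF 82 22 F0 9F 9A 95 F0 90 90 97.

F0 A8 A7 8B F0 90 90 9D CF 82 22 F0 9F 9A 95 F0 90 90 97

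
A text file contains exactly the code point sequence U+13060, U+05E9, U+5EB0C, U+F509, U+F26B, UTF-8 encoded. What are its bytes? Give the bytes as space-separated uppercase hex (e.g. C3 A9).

U+13060: 4-byte form → F0 93 81 A0.
U+05E9: 2-byte form → D7 A9.
U+5EB0C: 4-byte form → F1 9E AC 8C.
U+F509: 3-byte form → EF 94 89.
U+F26B: 3-byte form → EF 89 AB.
Concatenated (16 bytes): F0 93 81 A0 D7 A9 F1 9E AC 8C EF 94 89 EF 89 AB.

F0 93 81 A0 D7 A9 F1 9E AC 8C EF 94 89 EF 89 AB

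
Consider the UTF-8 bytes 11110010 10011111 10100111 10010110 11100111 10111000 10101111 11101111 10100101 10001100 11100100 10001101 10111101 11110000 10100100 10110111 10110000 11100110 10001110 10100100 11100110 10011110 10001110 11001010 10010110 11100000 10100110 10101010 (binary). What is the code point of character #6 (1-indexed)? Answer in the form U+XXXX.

Offset 0: leading byte 0xF2 = 11110010 → 4-byte char #1 = F2 9F A7 96.
Offset 4: leading byte 0xE7 = 11100111 → 3-byte char #2 = E7 B8 AF.
Offset 7: leading byte 0xEF = 11101111 → 3-byte char #3 = EF A5 8C.
Offset 10: leading byte 0xE4 = 11100100 → 3-byte char #4 = E4 8D BD.
Offset 13: leading byte 0xF0 = 11110000 → 4-byte char #5 = F0 A4 B7 B0.
Offset 17: leading byte 0xE6 = 11100110 → 3-byte char #6 = E6 8E A4.
Leading byte 0xE6 = 11100110 matches 1110xxxx → 3-byte sequence.
Byte 1: 0xE6 = 11100110, payload 0110 (4 bits).
Byte 2: 0x8E = 10001110 (10xxxxxx ✓), payload 001110.
Byte 3: 0xA4 = 10100100 (10xxxxxx ✓), payload 100100.
Concatenate: 0110001110100100 = 0x63A4 (16 bits → U+63A4).

U+63A4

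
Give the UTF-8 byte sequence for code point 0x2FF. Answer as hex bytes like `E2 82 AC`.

CB BF

U+02FF = 0x2FF = 767 decimal. In range U+0080–U+07FF → 2-byte form: 110xxxxx 10xxxxxx.
Binary (11 bits): 01011111111.
Split 5+6: 01011 | 111111.
Byte 1: 11001011 = 0xCB.
Byte 2: 10111111 = 0xBF.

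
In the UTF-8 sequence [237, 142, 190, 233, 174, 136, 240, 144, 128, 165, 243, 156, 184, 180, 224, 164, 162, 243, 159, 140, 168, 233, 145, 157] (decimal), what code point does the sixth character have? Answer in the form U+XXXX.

Offset 0: leading byte 0xED = 11101101 → 3-byte char #1 = ED 8E BE.
Offset 3: leading byte 0xE9 = 11101001 → 3-byte char #2 = E9 AE 88.
Offset 6: leading byte 0xF0 = 11110000 → 4-byte char #3 = F0 90 80 A5.
Offset 10: leading byte 0xF3 = 11110011 → 4-byte char #4 = F3 9C B8 B4.
Offset 14: leading byte 0xE0 = 11100000 → 3-byte char #5 = E0 A4 A2.
Offset 17: leading byte 0xF3 = 11110011 → 4-byte char #6 = F3 9F 8C A8.
Leading byte 0xF3 = 11110011 matches 11110xxx → 4-byte sequence.
Byte 1: 0xF3 = 11110011, payload 011 (3 bits).
Byte 2: 0x9F = 10011111 (10xxxxxx ✓), payload 011111.
Byte 3: 0x8C = 10001100 (10xxxxxx ✓), payload 001100.
Byte 4: 0xA8 = 10101000 (10xxxxxx ✓), payload 101000.
Concatenate: 011011111001100101000 = 0xDF328 (21 bits → U+DF328).

U+DF328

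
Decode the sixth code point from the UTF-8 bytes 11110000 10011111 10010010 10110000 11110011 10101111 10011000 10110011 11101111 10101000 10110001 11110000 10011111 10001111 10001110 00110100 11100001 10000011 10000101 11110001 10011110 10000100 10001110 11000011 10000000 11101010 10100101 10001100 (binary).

U+10C5

Offset 0: leading byte 0xF0 = 11110000 → 4-byte char #1 = F0 9F 92 B0.
Offset 4: leading byte 0xF3 = 11110011 → 4-byte char #2 = F3 AF 98 B3.
Offset 8: leading byte 0xEF = 11101111 → 3-byte char #3 = EF A8 B1.
Offset 11: leading byte 0xF0 = 11110000 → 4-byte char #4 = F0 9F 8F 8E.
Offset 15: leading byte 0x34 = 00110100 → 1-byte char #5 = 34.
Offset 16: leading byte 0xE1 = 11100001 → 3-byte char #6 = E1 83 85.
Leading byte 0xE1 = 11100001 matches 1110xxxx → 3-byte sequence.
Byte 1: 0xE1 = 11100001, payload 0001 (4 bits).
Byte 2: 0x83 = 10000011 (10xxxxxx ✓), payload 000011.
Byte 3: 0x85 = 10000101 (10xxxxxx ✓), payload 000101.
Concatenate: 0001000011000101 = 0x10C5 (16 bits → U+10C5).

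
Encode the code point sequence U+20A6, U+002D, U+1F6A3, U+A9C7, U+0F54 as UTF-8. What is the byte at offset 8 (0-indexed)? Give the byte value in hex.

0xEA

U+20A6 → 3-byte form E2 82 A6 at offsets 0–2.
U+002D → 1-byte form 2D at offsets 3–3.
U+1F6A3 → 4-byte form F0 9F 9A A3 at offsets 4–7.
U+A9C7 → 3-byte form EA A7 87 at offsets 8–10.
Offset 8 falls in char 4's range; it's byte 1 of EA A7 87 = 0xEA.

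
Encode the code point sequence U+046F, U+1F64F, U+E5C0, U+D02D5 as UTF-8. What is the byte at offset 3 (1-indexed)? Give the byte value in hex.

1-indexed offset 3 is 0-indexed offset 2.
U+046F → 2-byte form D1 AF at offsets 0–1.
U+1F64F → 4-byte form F0 9F 99 8F at offsets 2–5.
Offset 2 falls in char 2's range; it's byte 1 of F0 9F 99 8F = 0xF0.

0xF0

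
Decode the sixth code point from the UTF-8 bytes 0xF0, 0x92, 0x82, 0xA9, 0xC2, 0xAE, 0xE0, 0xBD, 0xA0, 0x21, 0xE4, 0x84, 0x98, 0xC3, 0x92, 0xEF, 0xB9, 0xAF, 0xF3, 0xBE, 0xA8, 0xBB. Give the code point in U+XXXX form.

Offset 0: leading byte 0xF0 = 11110000 → 4-byte char #1 = F0 92 82 A9.
Offset 4: leading byte 0xC2 = 11000010 → 2-byte char #2 = C2 AE.
Offset 6: leading byte 0xE0 = 11100000 → 3-byte char #3 = E0 BD A0.
Offset 9: leading byte 0x21 = 00100001 → 1-byte char #4 = 21.
Offset 10: leading byte 0xE4 = 11100100 → 3-byte char #5 = E4 84 98.
Offset 13: leading byte 0xC3 = 11000011 → 2-byte char #6 = C3 92.
Leading byte 0xC3 = 11000011 matches 110xxxxx → 2-byte sequence.
Byte 1: 0xC3 = 11000011, payload 00011 (5 bits).
Byte 2: 0x92 = 10010010 (10xxxxxx ✓), payload 010010.
Concatenate: 00011010010 = 0xD2 (11 bits → U+00D2).

U+00D2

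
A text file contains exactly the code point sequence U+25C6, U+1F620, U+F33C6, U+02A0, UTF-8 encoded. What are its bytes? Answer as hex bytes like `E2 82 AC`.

E2 97 86 F0 9F 98 A0 F3 B3 8F 86 CA A0

U+25C6: 3-byte form → E2 97 86.
U+1F620: 4-byte form → F0 9F 98 A0.
U+F33C6: 4-byte form → F3 B3 8F 86.
U+02A0: 2-byte form → CA A0.
Concatenated (13 bytes): E2 97 86 F0 9F 98 A0 F3 B3 8F 86 CA A0.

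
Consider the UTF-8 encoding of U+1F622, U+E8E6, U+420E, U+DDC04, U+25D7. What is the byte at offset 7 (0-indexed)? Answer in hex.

U+1F622 → 4-byte form F0 9F 98 A2 at offsets 0–3.
U+E8E6 → 3-byte form EE A3 A6 at offsets 4–6.
U+420E → 3-byte form E4 88 8E at offsets 7–9.
Offset 7 falls in char 3's range; it's byte 1 of E4 88 8E = 0xE4.

0xE4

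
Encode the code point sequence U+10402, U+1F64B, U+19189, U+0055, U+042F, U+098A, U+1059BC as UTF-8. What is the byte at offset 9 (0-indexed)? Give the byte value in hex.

U+10402 → 4-byte form F0 90 90 82 at offsets 0–3.
U+1F64B → 4-byte form F0 9F 99 8B at offsets 4–7.
U+19189 → 4-byte form F0 99 86 89 at offsets 8–11.
Offset 9 falls in char 3's range; it's byte 2 of F0 99 86 89 = 0x99.

0x99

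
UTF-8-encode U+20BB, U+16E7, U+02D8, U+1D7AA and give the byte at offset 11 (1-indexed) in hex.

0x9E

1-indexed offset 11 is 0-indexed offset 10.
U+20BB → 3-byte form E2 82 BB at offsets 0–2.
U+16E7 → 3-byte form E1 9B A7 at offsets 3–5.
U+02D8 → 2-byte form CB 98 at offsets 6–7.
U+1D7AA → 4-byte form F0 9D 9E AA at offsets 8–11.
Offset 10 falls in char 4's range; it's byte 3 of F0 9D 9E AA = 0x9E.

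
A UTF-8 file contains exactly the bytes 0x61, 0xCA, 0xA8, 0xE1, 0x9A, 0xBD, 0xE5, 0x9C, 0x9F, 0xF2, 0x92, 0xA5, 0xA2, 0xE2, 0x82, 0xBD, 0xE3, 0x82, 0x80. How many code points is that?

7

Byte at offset 0: 0x61 = 01100001 → 1-byte char (#1). Advance 1.
Byte at offset 1: 0xCA = 11001010 → 2-byte char (#2). Advance 2.
Byte at offset 3: 0xE1 = 11100001 → 3-byte char (#3). Advance 3.
Byte at offset 6: 0xE5 = 11100101 → 3-byte char (#4). Advance 3.
Byte at offset 9: 0xF2 = 11110010 → 4-byte char (#5). Advance 4.
Byte at offset 13: 0xE2 = 11100010 → 3-byte char (#6). Advance 3.
Byte at offset 16: 0xE3 = 11100011 → 3-byte char (#7). Advance 3.
Reached end at offset 19 after 7 code points.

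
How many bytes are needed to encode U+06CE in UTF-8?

2

U+06CE = 0x6CE. UTF-8 uses 1 byte below 0x80, 2 below 0x800, 3 below 0x10000, 4 up to 0x10FFFF. 0x6CE is in U+0080–U+07FF → 2 bytes.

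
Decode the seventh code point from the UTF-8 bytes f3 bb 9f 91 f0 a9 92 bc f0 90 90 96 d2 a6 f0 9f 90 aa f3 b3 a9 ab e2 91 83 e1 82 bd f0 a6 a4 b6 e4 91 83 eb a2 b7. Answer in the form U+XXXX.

Offset 0: leading byte 0xF3 = 11110011 → 4-byte char #1 = F3 BB 9F 91.
Offset 4: leading byte 0xF0 = 11110000 → 4-byte char #2 = F0 A9 92 BC.
Offset 8: leading byte 0xF0 = 11110000 → 4-byte char #3 = F0 90 90 96.
Offset 12: leading byte 0xD2 = 11010010 → 2-byte char #4 = D2 A6.
Offset 14: leading byte 0xF0 = 11110000 → 4-byte char #5 = F0 9F 90 AA.
Offset 18: leading byte 0xF3 = 11110011 → 4-byte char #6 = F3 B3 A9 AB.
Offset 22: leading byte 0xE2 = 11100010 → 3-byte char #7 = E2 91 83.
Leading byte 0xE2 = 11100010 matches 1110xxxx → 3-byte sequence.
Byte 1: 0xE2 = 11100010, payload 0010 (4 bits).
Byte 2: 0x91 = 10010001 (10xxxxxx ✓), payload 010001.
Byte 3: 0x83 = 10000011 (10xxxxxx ✓), payload 000011.
Concatenate: 0010010001000011 = 0x2443 (16 bits → U+2443).

U+2443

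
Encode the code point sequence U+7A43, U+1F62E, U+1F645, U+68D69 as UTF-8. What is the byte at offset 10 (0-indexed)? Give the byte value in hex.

U+7A43 → 3-byte form E7 A9 83 at offsets 0–2.
U+1F62E → 4-byte form F0 9F 98 AE at offsets 3–6.
U+1F645 → 4-byte form F0 9F 99 85 at offsets 7–10.
Offset 10 falls in char 3's range; it's byte 4 of F0 9F 99 85 = 0x85.

0x85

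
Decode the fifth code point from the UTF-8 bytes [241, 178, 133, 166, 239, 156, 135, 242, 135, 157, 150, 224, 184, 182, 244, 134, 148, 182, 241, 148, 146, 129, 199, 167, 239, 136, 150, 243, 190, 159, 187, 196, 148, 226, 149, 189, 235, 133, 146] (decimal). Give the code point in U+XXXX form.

U+106536

Offset 0: leading byte 0xF1 = 11110001 → 4-byte char #1 = F1 B2 85 A6.
Offset 4: leading byte 0xEF = 11101111 → 3-byte char #2 = EF 9C 87.
Offset 7: leading byte 0xF2 = 11110010 → 4-byte char #3 = F2 87 9D 96.
Offset 11: leading byte 0xE0 = 11100000 → 3-byte char #4 = E0 B8 B6.
Offset 14: leading byte 0xF4 = 11110100 → 4-byte char #5 = F4 86 94 B6.
Leading byte 0xF4 = 11110100 matches 11110xxx → 4-byte sequence.
Byte 1: 0xF4 = 11110100, payload 100 (3 bits).
Byte 2: 0x86 = 10000110 (10xxxxxx ✓), payload 000110.
Byte 3: 0x94 = 10010100 (10xxxxxx ✓), payload 010100.
Byte 4: 0xB6 = 10110110 (10xxxxxx ✓), payload 110110.
Concatenate: 100000110010100110110 = 0x106536 (21 bits → U+106536).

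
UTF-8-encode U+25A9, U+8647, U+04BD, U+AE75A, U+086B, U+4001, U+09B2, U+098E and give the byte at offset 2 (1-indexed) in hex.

1-indexed offset 2 is 0-indexed offset 1.
U+25A9 → 3-byte form E2 96 A9 at offsets 0–2.
Offset 1 falls in char 1's range; it's byte 2 of E2 96 A9 = 0x96.

0x96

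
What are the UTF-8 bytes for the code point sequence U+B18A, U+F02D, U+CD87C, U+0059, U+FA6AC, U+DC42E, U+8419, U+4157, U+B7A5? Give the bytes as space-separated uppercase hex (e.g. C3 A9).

EB 86 8A EF 80 AD F3 8D A1 BC 59 F3 BA 9A AC F3 9C 90 AE E8 90 99 E4 85 97 EB 9E A5

U+B18A: 3-byte form → EB 86 8A.
U+F02D: 3-byte form → EF 80 AD.
U+CD87C: 4-byte form → F3 8D A1 BC.
U+0059: 1-byte form → 59.
U+FA6AC: 4-byte form → F3 BA 9A AC.
U+DC42E: 4-byte form → F3 9C 90 AE.
U+8419: 3-byte form → E8 90 99.
U+4157: 3-byte form → E4 85 97.
U+B7A5: 3-byte form → EB 9E A5.
Concatenated (28 bytes): EB 86 8A EF 80 AD F3 8D A1 BC 59 F3 BA 9A AC F3 9C 90 AE E8 90 99 E4 85 97 EB 9E A5.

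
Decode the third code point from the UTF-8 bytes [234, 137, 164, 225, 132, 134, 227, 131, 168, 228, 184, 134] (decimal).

U+30E8

Offset 0: leading byte 0xEA = 11101010 → 3-byte char #1 = EA 89 A4.
Offset 3: leading byte 0xE1 = 11100001 → 3-byte char #2 = E1 84 86.
Offset 6: leading byte 0xE3 = 11100011 → 3-byte char #3 = E3 83 A8.
Leading byte 0xE3 = 11100011 matches 1110xxxx → 3-byte sequence.
Byte 1: 0xE3 = 11100011, payload 0011 (4 bits).
Byte 2: 0x83 = 10000011 (10xxxxxx ✓), payload 000011.
Byte 3: 0xA8 = 10101000 (10xxxxxx ✓), payload 101000.
Concatenate: 0011000011101000 = 0x30E8 (16 bits → U+30E8).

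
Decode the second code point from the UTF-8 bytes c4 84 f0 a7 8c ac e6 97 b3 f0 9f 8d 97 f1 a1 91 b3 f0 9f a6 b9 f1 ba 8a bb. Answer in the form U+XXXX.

U+2732C

Offset 0: leading byte 0xC4 = 11000100 → 2-byte char #1 = C4 84.
Offset 2: leading byte 0xF0 = 11110000 → 4-byte char #2 = F0 A7 8C AC.
Leading byte 0xF0 = 11110000 matches 11110xxx → 4-byte sequence.
Byte 1: 0xF0 = 11110000, payload 000 (3 bits).
Byte 2: 0xA7 = 10100111 (10xxxxxx ✓), payload 100111.
Byte 3: 0x8C = 10001100 (10xxxxxx ✓), payload 001100.
Byte 4: 0xAC = 10101100 (10xxxxxx ✓), payload 101100.
Concatenate: 000100111001100101100 = 0x2732C (21 bits → U+2732C).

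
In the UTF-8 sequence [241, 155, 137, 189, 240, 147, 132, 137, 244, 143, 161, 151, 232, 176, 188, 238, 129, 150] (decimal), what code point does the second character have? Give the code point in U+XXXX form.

U+13109

Offset 0: leading byte 0xF1 = 11110001 → 4-byte char #1 = F1 9B 89 BD.
Offset 4: leading byte 0xF0 = 11110000 → 4-byte char #2 = F0 93 84 89.
Leading byte 0xF0 = 11110000 matches 11110xxx → 4-byte sequence.
Byte 1: 0xF0 = 11110000, payload 000 (3 bits).
Byte 2: 0x93 = 10010011 (10xxxxxx ✓), payload 010011.
Byte 3: 0x84 = 10000100 (10xxxxxx ✓), payload 000100.
Byte 4: 0x89 = 10001001 (10xxxxxx ✓), payload 001001.
Concatenate: 000010011000100001001 = 0x13109 (21 bits → U+13109).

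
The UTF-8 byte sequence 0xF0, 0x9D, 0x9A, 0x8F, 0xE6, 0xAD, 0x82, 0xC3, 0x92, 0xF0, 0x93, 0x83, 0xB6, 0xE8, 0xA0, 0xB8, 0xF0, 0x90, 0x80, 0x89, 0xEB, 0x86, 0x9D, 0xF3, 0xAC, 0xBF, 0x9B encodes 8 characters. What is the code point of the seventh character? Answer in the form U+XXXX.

U+B19D

Offset 0: leading byte 0xF0 = 11110000 → 4-byte char #1 = F0 9D 9A 8F.
Offset 4: leading byte 0xE6 = 11100110 → 3-byte char #2 = E6 AD 82.
Offset 7: leading byte 0xC3 = 11000011 → 2-byte char #3 = C3 92.
Offset 9: leading byte 0xF0 = 11110000 → 4-byte char #4 = F0 93 83 B6.
Offset 13: leading byte 0xE8 = 11101000 → 3-byte char #5 = E8 A0 B8.
Offset 16: leading byte 0xF0 = 11110000 → 4-byte char #6 = F0 90 80 89.
Offset 20: leading byte 0xEB = 11101011 → 3-byte char #7 = EB 86 9D.
Leading byte 0xEB = 11101011 matches 1110xxxx → 3-byte sequence.
Byte 1: 0xEB = 11101011, payload 1011 (4 bits).
Byte 2: 0x86 = 10000110 (10xxxxxx ✓), payload 000110.
Byte 3: 0x9D = 10011101 (10xxxxxx ✓), payload 011101.
Concatenate: 1011000110011101 = 0xB19D (16 bits → U+B19D).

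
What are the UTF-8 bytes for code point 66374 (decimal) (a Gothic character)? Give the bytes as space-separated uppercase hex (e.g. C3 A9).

F0 90 8D 86

U+10346 = 0x10346 = 66374 decimal. In range U+10000–U+10FFFF → 4-byte form: 11110xxx 10xxxxxx 10xxxxxx 10xxxxxx.
Binary (21 bits): 000010000001101000110.
Split 3+6+6+6: 000 | 010000 | 001101 | 000110.
Byte 1: 11110000 = 0xF0.
Byte 2: 10010000 = 0x90.
Byte 3: 10001101 = 0x8D.
Byte 4: 10000110 = 0x86.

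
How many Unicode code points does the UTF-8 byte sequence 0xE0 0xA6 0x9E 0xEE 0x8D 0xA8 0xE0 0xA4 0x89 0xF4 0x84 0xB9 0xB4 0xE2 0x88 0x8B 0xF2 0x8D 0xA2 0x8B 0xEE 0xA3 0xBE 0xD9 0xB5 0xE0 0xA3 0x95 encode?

Byte at offset 0: 0xE0 = 11100000 → 3-byte char (#1). Advance 3.
Byte at offset 3: 0xEE = 11101110 → 3-byte char (#2). Advance 3.
Byte at offset 6: 0xE0 = 11100000 → 3-byte char (#3). Advance 3.
Byte at offset 9: 0xF4 = 11110100 → 4-byte char (#4). Advance 4.
Byte at offset 13: 0xE2 = 11100010 → 3-byte char (#5). Advance 3.
Byte at offset 16: 0xF2 = 11110010 → 4-byte char (#6). Advance 4.
Byte at offset 20: 0xEE = 11101110 → 3-byte char (#7). Advance 3.
Byte at offset 23: 0xD9 = 11011001 → 2-byte char (#8). Advance 2.
Byte at offset 25: 0xE0 = 11100000 → 3-byte char (#9). Advance 3.
Reached end at offset 28 after 9 code points.

9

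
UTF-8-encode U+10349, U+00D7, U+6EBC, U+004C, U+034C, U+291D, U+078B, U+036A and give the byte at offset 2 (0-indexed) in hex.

0x8D

U+10349 → 4-byte form F0 90 8D 89 at offsets 0–3.
Offset 2 falls in char 1's range; it's byte 3 of F0 90 8D 89 = 0x8D.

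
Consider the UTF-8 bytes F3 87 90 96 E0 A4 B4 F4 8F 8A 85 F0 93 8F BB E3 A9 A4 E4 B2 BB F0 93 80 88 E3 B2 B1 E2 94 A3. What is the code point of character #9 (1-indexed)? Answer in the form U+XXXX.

Offset 0: leading byte 0xF3 = 11110011 → 4-byte char #1 = F3 87 90 96.
Offset 4: leading byte 0xE0 = 11100000 → 3-byte char #2 = E0 A4 B4.
Offset 7: leading byte 0xF4 = 11110100 → 4-byte char #3 = F4 8F 8A 85.
Offset 11: leading byte 0xF0 = 11110000 → 4-byte char #4 = F0 93 8F BB.
Offset 15: leading byte 0xE3 = 11100011 → 3-byte char #5 = E3 A9 A4.
Offset 18: leading byte 0xE4 = 11100100 → 3-byte char #6 = E4 B2 BB.
Offset 21: leading byte 0xF0 = 11110000 → 4-byte char #7 = F0 93 80 88.
Offset 25: leading byte 0xE3 = 11100011 → 3-byte char #8 = E3 B2 B1.
Offset 28: leading byte 0xE2 = 11100010 → 3-byte char #9 = E2 94 A3.
Leading byte 0xE2 = 11100010 matches 1110xxxx → 3-byte sequence.
Byte 1: 0xE2 = 11100010, payload 0010 (4 bits).
Byte 2: 0x94 = 10010100 (10xxxxxx ✓), payload 010100.
Byte 3: 0xA3 = 10100011 (10xxxxxx ✓), payload 100011.
Concatenate: 0010010100100011 = 0x2523 (16 bits → U+2523).

U+2523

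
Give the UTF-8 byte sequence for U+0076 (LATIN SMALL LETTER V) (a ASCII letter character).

76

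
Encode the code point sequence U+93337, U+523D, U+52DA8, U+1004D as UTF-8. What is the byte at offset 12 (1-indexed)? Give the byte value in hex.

1-indexed offset 12 is 0-indexed offset 11.
U+93337 → 4-byte form F2 93 8C B7 at offsets 0–3.
U+523D → 3-byte form E5 88 BD at offsets 4–6.
U+52DA8 → 4-byte form F1 92 B6 A8 at offsets 7–10.
U+1004D → 4-byte form F0 90 81 8D at offsets 11–14.
Offset 11 falls in char 4's range; it's byte 1 of F0 90 81 8D = 0xF0.

0xF0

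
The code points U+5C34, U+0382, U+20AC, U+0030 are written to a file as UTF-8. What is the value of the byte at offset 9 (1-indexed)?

0x30

1-indexed offset 9 is 0-indexed offset 8.
U+5C34 → 3-byte form E5 B0 B4 at offsets 0–2.
U+0382 → 2-byte form CE 82 at offsets 3–4.
U+20AC → 3-byte form E2 82 AC at offsets 5–7.
U+0030 → 1-byte form 30 at offsets 8–8.
Offset 8 falls in char 4's range; it's byte 1 of 30 = 0x30.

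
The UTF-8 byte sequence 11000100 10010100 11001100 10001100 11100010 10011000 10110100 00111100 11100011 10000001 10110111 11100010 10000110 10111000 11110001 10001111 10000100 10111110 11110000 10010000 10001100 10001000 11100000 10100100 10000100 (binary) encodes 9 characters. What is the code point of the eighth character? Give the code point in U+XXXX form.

U+10308

Offset 0: leading byte 0xC4 = 11000100 → 2-byte char #1 = C4 94.
Offset 2: leading byte 0xCC = 11001100 → 2-byte char #2 = CC 8C.
Offset 4: leading byte 0xE2 = 11100010 → 3-byte char #3 = E2 98 B4.
Offset 7: leading byte 0x3C = 00111100 → 1-byte char #4 = 3C.
Offset 8: leading byte 0xE3 = 11100011 → 3-byte char #5 = E3 81 B7.
Offset 11: leading byte 0xE2 = 11100010 → 3-byte char #6 = E2 86 B8.
Offset 14: leading byte 0xF1 = 11110001 → 4-byte char #7 = F1 8F 84 BE.
Offset 18: leading byte 0xF0 = 11110000 → 4-byte char #8 = F0 90 8C 88.
Leading byte 0xF0 = 11110000 matches 11110xxx → 4-byte sequence.
Byte 1: 0xF0 = 11110000, payload 000 (3 bits).
Byte 2: 0x90 = 10010000 (10xxxxxx ✓), payload 010000.
Byte 3: 0x8C = 10001100 (10xxxxxx ✓), payload 001100.
Byte 4: 0x88 = 10001000 (10xxxxxx ✓), payload 001000.
Concatenate: 000010000001100001000 = 0x10308 (21 bits → U+10308).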